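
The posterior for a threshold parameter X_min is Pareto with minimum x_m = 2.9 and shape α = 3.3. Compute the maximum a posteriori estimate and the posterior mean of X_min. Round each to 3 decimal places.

The Pareto density is strictly decreasing on [x_m, ∞), so the mode is x_m = 2.900.
Mean = α·x_m/(α−1) = 3.3·2.9/2.3 = 4.161.
The mean is pulled above the mode by the posterior's right skew.

MAP = 2.900; posterior mean = 4.161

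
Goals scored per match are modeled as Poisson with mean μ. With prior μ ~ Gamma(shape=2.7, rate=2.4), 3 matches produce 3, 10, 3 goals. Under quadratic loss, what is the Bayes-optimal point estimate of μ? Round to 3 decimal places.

3.463

Σ counts = 16. Posterior: Gamma(shape = 2.7+16 = 18.7, rate = 2.4+3 = 5.4).
Mode = (α−1)/β = 17.7/5.4 = 3.278.
Mean = α/β = 18.7/5.4 = 3.463.
Quadratic loss ⇒ the optimal estimator is the posterior mean.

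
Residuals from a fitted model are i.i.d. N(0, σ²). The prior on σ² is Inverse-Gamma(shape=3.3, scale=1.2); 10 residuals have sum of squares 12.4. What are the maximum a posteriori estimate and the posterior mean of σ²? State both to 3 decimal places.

Posterior: Inverse-Gamma(shape = 3.3+10/2 = 8.3, scale = 1.2+12.4/2 = 7.4).
Mode = β/(α+1) = 7.4/9.3 = 0.796.
Mean = β/(α−1) = 7.4/7.3 = 1.014.
The posterior is right-skewed, so the mean exceeds the mode.

maximum a posteriori estimate = 0.796, posterior mean = 1.014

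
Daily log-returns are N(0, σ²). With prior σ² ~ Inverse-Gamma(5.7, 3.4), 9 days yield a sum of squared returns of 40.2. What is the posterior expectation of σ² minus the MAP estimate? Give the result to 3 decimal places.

0.456

Posterior: Inverse-Gamma(shape = 5.7+9/2 = 10.2, scale = 3.4+40.2/2 = 23.5).
Mode = β/(α+1) = 23.5/11.2 = 2.098.
Mean = β/(α−1) = 23.5/9.2 = 2.554.
Difference = 2.554 − 2.098 = 0.456.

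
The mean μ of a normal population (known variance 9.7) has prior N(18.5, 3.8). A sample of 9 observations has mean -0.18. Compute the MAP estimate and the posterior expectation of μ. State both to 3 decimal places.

MAP estimate = 3.947, posterior expectation = 3.947

Posterior for μ is Normal. Precision-weighted mean: (1/3.8·18.5 + 9/9.7·-0.18) / (1/3.8 + 9/9.7) = 3.947.
A Normal posterior is symmetric, so mode = mean.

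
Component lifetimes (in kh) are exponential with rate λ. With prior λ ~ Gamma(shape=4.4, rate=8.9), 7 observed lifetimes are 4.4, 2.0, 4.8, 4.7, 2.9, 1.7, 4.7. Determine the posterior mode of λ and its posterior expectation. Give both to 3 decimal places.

Σ times = 25.2. Posterior: Gamma(shape = 4.4+7 = 11.4, rate = 8.9+25.2 = 34.1).
Mode = (α−1)/β = 10.4/34.1 = 0.305.
Mean = α/β = 11.4/34.1 = 0.334.
The posterior is right-skewed, so the mean exceeds the mode.

MAP = 0.305, posterior mean = 0.334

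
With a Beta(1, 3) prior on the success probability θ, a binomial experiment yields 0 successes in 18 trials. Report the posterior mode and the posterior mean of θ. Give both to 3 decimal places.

Posterior: Beta(1+0, 3+18) = Beta(1, 21).
Since α = 1 ≤ 1 and β > 1, the Beta density is monotone decreasing on [0,1]; the mode is at 0.
Mean = 1/(1+21) = 0.045.
The mean is pulled above the mode by the posterior's right skew.

θ_MAP = 0.000, E[θ|data] = 0.045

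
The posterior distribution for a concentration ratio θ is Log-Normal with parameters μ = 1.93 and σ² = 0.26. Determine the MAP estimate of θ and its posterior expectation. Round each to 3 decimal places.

MAP estimate = 5.312, posterior expectation = 7.846

Mode = exp(μ − σ²) = exp(1.67) = 5.312.
Mean = exp(μ + σ²/2) = exp(2.060) = 7.846.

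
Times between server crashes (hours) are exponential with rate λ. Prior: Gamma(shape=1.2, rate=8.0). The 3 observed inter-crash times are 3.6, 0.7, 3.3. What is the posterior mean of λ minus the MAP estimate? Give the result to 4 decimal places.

0.0641

Σ times = 7.6. Posterior: Gamma(shape = 1.2+3 = 4.2, rate = 8.0+7.6 = 15.6).
Mode = (α−1)/β = 3.2/15.6 = 0.2051.
Mean = α/β = 4.2/15.6 = 0.2692.
Difference = 0.2692 − 0.2051 = 0.0641.
The posterior is right-skewed, so the mean exceeds the mode.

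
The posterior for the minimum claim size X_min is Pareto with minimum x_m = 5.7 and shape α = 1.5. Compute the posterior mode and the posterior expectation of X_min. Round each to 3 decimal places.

posterior mode = 5.700, posterior expectation = 17.100

The Pareto density is strictly decreasing on [x_m, ∞), so the mode is x_m = 5.700.
Mean = α·x_m/(α−1) = 1.5·5.7/0.5 = 17.100.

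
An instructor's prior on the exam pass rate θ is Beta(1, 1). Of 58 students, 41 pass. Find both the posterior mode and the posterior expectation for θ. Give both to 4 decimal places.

MAP: 0.7069. Posterior mean: 0.7000.

Posterior: Beta(1+41, 1+17) = Beta(42, 18).
Mode = (42−1)/(42+18−2) = 41/58 = 0.7069.
With a flat prior the MAP equals the MLE, 41/58.
Mean = 42/(42+18) = 42/60 = 0.7000.
Mode > mean: the posterior has a left tail.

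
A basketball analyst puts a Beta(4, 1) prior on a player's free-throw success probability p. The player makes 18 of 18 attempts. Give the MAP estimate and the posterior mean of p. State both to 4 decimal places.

p_MAP = 1.0000, E[p|data] = 0.9565

Posterior: Beta(4+18, 1+0) = Beta(22, 1).
Since β = 1 ≤ 1 and α > 1, the Beta density is monotone increasing on [0,1]; the mode is at 1.
Mean = 22/(22+1) = 0.9565.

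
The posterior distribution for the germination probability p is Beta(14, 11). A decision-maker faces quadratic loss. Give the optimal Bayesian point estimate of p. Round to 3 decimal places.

Mode = (14−1)/(14+11−2) = 13/23 = 0.565.
Mean = 14/(14+11) = 14/25 = 0.560.
Quadratic loss ⇒ the optimal estimator is the posterior mean.

0.560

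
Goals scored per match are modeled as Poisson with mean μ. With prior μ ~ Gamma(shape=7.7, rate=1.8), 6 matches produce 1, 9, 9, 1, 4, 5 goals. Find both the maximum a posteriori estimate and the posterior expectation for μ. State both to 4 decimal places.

Σ counts = 29. Posterior: Gamma(shape = 7.7+29 = 36.7, rate = 1.8+6 = 7.8).
Mode = (α−1)/β = 35.7/7.8 = 4.5769.
Mean = α/β = 36.7/7.8 = 4.7051.

MAP = 4.5769; posterior mean = 4.7051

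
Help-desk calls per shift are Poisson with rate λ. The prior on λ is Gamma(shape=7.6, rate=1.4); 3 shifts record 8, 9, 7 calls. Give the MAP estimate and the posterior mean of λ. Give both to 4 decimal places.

MAP = 6.9545; posterior mean = 7.1818

Σ counts = 24. Posterior: Gamma(shape = 7.6+24 = 31.6, rate = 1.4+3 = 4.4).
Mode = (α−1)/β = 30.6/4.4 = 6.9545.
Mean = α/β = 31.6/4.4 = 7.1818.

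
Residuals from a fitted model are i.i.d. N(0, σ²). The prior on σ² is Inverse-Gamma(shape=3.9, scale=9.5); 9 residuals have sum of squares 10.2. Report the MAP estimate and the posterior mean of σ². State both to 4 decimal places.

MAP estimate = 1.5532, posterior mean = 1.9730

Posterior: Inverse-Gamma(shape = 3.9+9/2 = 8.4, scale = 9.5+10.2/2 = 14.6).
Mode = β/(α+1) = 14.6/9.4 = 1.5532.
Mean = β/(α−1) = 14.6/7.4 = 1.9730.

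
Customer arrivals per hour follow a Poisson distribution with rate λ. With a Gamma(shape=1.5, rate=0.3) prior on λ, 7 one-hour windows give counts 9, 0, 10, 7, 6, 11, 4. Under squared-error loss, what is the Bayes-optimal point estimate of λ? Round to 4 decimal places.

Σ counts = 47. Posterior: Gamma(shape = 1.5+47 = 48.5, rate = 0.3+7 = 7.3).
Mode = (α−1)/β = 47.5/7.3 = 6.5068.
Mean = α/β = 48.5/7.3 = 6.6438.
Squared-error loss ⇒ the optimal estimator is the posterior mean.

6.6438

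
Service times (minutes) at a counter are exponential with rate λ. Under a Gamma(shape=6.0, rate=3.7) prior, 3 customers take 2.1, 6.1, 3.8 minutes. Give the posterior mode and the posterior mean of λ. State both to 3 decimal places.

Σ times = 12.0. Posterior: Gamma(shape = 6.0+3 = 9.0, rate = 3.7+12.0 = 15.7).
Mode = (α−1)/β = 8.0/15.7 = 0.510.
Mean = α/β = 9.0/15.7 = 0.573.

MAP: 0.510. Posterior mean: 0.573.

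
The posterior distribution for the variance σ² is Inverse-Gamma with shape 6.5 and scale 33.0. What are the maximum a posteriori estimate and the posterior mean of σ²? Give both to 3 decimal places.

maximum a posteriori estimate = 4.400, posterior mean = 6.000

Mode = β/(α+1) = 33.0/7.5 = 4.400.
Mean = β/(α−1) = 33.0/5.5 = 6.000.
Mean > mode: the posterior has a right tail.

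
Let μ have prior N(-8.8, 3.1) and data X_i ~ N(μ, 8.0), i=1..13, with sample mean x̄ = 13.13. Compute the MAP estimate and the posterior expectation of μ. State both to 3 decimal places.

Posterior for μ is Normal. Precision-weighted mean: (1/3.1·-8.8 + 13/8.0·13.13) / (1/3.1 + 13/8.0) = 9.498.
A Normal posterior is symmetric, so mode = mean.

MAP: 9.498. Posterior mean: 9.498.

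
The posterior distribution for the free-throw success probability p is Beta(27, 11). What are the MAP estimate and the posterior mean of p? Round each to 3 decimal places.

MAP = 0.722, posterior mean = 0.711

Mode = (27−1)/(27+11−2) = 26/36 = 0.722.
Mean = 27/(27+11) = 27/38 = 0.711.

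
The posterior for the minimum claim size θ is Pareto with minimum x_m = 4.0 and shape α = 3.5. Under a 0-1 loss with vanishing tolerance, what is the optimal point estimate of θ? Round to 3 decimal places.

4.000

The Pareto density is strictly decreasing on [x_m, ∞), so the mode is x_m = 4.000.
Mean = α·x_m/(α−1) = 3.5·4.0/2.5 = 5.600.
This is the posterior mode — the MAP estimate.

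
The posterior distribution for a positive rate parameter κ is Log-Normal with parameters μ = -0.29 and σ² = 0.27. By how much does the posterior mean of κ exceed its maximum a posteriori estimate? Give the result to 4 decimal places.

Mode = exp(μ − σ²) = exp(-0.56) = 0.5712.
Mean = exp(μ + σ²/2) = exp(-0.155) = 0.8564.
Difference = 0.8564 − 0.5712 = 0.2852.

0.2852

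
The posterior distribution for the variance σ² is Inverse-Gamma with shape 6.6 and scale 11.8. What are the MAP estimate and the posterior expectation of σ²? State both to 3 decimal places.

Mode = β/(α+1) = 11.8/7.6 = 1.553.
Mean = β/(α−1) = 11.8/5.6 = 2.107.

MAP = 1.553; posterior mean = 2.107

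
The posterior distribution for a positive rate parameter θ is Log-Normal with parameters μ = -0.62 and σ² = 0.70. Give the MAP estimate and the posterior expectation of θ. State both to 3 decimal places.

θ_MAP = 0.267, E[θ|data] = 0.763

Mode = exp(μ − σ²) = exp(-1.32) = 0.267.
Mean = exp(μ + σ²/2) = exp(-0.270) = 0.763.
The posterior is right-skewed, so the mean exceeds the mode.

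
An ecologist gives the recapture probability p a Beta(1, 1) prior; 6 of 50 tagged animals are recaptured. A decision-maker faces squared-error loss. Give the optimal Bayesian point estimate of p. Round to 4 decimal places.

0.1346

Posterior: Beta(1+6, 1+44) = Beta(7, 45).
Mode = (7−1)/(7+45−2) = 6/50 = 0.1200.
Mean = 7/(7+45) = 7/52 = 0.1346.
Squared-error loss ⇒ the optimal estimator is the posterior mean.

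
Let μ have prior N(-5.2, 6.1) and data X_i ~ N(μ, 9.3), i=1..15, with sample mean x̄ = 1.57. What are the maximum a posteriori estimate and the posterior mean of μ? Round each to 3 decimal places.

Posterior for μ is Normal. Precision-weighted mean: (1/6.1·-5.2 + 15/9.3·1.57) / (1/6.1 + 15/9.3) = 0.945.
A Normal posterior is symmetric, so mode = mean.

maximum a posteriori estimate = 0.945, posterior mean = 0.945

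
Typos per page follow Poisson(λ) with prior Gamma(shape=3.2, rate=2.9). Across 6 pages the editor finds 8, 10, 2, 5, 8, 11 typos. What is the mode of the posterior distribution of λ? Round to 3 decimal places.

5.191

Σ counts = 44. Posterior: Gamma(shape = 3.2+44 = 47.2, rate = 2.9+6 = 8.9).
Mode = (α−1)/β = 46.2/8.9 = 5.191.
Mean = α/β = 47.2/8.9 = 5.303.
This is the posterior mode — the MAP estimate.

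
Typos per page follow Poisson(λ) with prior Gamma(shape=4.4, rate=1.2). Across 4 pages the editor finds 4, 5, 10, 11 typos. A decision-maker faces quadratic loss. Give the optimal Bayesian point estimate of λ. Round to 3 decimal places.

Σ counts = 30. Posterior: Gamma(shape = 4.4+30 = 34.4, rate = 1.2+4 = 5.2).
Mode = (α−1)/β = 33.4/5.2 = 6.423.
Mean = α/β = 34.4/5.2 = 6.615.
Quadratic loss ⇒ the optimal estimator is the posterior mean.

6.615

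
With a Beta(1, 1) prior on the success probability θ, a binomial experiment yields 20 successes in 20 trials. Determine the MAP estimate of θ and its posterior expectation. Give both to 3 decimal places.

MAP estimate = 1.000, posterior expectation = 0.955

Posterior: Beta(1+20, 1+0) = Beta(21, 1).
Since β = 1 ≤ 1 and α > 1, the Beta density is monotone increasing on [0,1]; the mode is at 1.
Mean = 21/(21+1) = 0.955.
The posterior is left-skewed, so the mode exceeds the mean.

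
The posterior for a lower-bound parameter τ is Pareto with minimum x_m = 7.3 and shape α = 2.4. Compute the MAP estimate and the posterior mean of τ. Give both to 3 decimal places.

The Pareto density is strictly decreasing on [x_m, ∞), so the mode is x_m = 7.300.
Mean = α·x_m/(α−1) = 2.4·7.3/1.4 = 12.514.
The mean is pulled above the mode by the posterior's right skew.

MAP = 7.300; posterior mean = 12.514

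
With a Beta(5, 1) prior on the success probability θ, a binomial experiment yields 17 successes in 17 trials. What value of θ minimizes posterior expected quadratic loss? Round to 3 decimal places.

0.957

Posterior: Beta(5+17, 1+0) = Beta(22, 1).
Since β = 1 ≤ 1 and α > 1, the Beta density is monotone increasing on [0,1]; the mode is at 1.
Mean = 22/(22+1) = 0.957.
Quadratic loss ⇒ the optimal estimator is the posterior mean.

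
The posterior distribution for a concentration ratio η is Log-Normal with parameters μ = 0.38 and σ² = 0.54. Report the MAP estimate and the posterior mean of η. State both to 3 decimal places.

η_MAP = 0.852, E[η|data] = 1.916

Mode = exp(μ − σ²) = exp(-0.16) = 0.852.
Mean = exp(μ + σ²/2) = exp(0.650) = 1.916.
Mean > mode: the posterior has a right tail.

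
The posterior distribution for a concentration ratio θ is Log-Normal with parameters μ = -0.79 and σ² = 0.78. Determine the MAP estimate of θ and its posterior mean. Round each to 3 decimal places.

Mode = exp(μ − σ²) = exp(-1.57) = 0.208.
Mean = exp(μ + σ²/2) = exp(-0.400) = 0.670.
The posterior is right-skewed, so the mean exceeds the mode.

MAP = 0.208; posterior mean = 0.670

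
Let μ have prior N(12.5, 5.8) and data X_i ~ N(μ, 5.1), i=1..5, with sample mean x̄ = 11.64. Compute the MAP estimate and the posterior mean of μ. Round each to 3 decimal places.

MAP = 11.769, posterior mean = 11.769

Posterior for μ is Normal. Precision-weighted mean: (1/5.8·12.5 + 5/5.1·11.64) / (1/5.8 + 5/5.1) = 11.769.
A Normal posterior is symmetric, so mode = mean.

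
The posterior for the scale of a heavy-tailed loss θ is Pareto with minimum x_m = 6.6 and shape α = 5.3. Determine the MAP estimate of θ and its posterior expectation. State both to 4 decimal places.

The Pareto density is strictly decreasing on [x_m, ∞), so the mode is x_m = 6.6000.
Mean = α·x_m/(α−1) = 5.3·6.6/4.3 = 8.1349.

MAP: 6.6000. Posterior mean: 8.1349.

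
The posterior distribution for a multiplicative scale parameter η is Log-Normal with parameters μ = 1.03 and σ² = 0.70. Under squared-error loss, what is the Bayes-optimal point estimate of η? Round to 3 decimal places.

Mode = exp(μ − σ²) = exp(0.33) = 1.391.
Mean = exp(μ + σ²/2) = exp(1.380) = 3.975.
Squared-error loss ⇒ the optimal estimator is the posterior mean.

3.975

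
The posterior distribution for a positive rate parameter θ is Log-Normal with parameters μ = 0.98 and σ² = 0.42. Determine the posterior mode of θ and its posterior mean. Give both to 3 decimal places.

Mode = exp(μ − σ²) = exp(0.56) = 1.751.
Mean = exp(μ + σ²/2) = exp(1.190) = 3.287.
Right-skewed posterior ⇒ mode < mean.

MAP = 1.751; posterior mean = 3.287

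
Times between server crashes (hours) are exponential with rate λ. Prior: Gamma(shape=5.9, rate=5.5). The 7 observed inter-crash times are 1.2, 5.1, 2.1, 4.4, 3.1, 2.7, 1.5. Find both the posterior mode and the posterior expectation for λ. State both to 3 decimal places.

Σ times = 20.1. Posterior: Gamma(shape = 5.9+7 = 12.9, rate = 5.5+20.1 = 25.6).
Mode = (α−1)/β = 11.9/25.6 = 0.465.
Mean = α/β = 12.9/25.6 = 0.504.

MAP = 0.465; posterior mean = 0.504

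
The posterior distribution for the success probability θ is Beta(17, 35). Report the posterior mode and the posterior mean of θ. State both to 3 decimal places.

Mode = (17−1)/(17+35−2) = 16/50 = 0.320.
Mean = 17/(17+35) = 17/52 = 0.327.
The posterior is right-skewed, so the mean exceeds the mode.

θ_MAP = 0.320, E[θ|data] = 0.327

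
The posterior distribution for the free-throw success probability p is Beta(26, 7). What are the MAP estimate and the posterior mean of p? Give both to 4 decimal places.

Mode = (26−1)/(26+7−2) = 25/31 = 0.8065.
Mean = 26/(26+7) = 26/33 = 0.7879.
The mean is pulled below the mode by the posterior's left skew.

p_MAP = 0.8065, E[p|data] = 0.7879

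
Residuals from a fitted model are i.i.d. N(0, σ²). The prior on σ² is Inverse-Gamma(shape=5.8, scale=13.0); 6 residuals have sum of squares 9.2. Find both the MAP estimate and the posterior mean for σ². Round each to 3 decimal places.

MAP = 1.796; posterior mean = 2.256

Posterior: Inverse-Gamma(shape = 5.8+6/2 = 8.8, scale = 13.0+9.2/2 = 17.6).
Mode = β/(α+1) = 17.6/9.8 = 1.796.
Mean = β/(α−1) = 17.6/7.8 = 2.256.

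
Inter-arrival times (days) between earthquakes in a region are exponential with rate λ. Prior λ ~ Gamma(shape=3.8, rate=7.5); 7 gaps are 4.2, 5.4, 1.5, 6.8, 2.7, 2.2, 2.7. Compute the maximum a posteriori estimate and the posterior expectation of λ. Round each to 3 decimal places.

MAP: 0.297. Posterior mean: 0.327.

Σ times = 25.5. Posterior: Gamma(shape = 3.8+7 = 10.8, rate = 7.5+25.5 = 33.0).
Mode = (α−1)/β = 9.8/33.0 = 0.297.
Mean = α/β = 10.8/33.0 = 0.327.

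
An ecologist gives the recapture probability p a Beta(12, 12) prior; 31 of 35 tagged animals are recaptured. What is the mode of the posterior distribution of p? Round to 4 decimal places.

0.7368

Posterior: Beta(12+31, 12+4) = Beta(43, 16).
Mode = (43−1)/(43+16−2) = 42/57 = 0.7368.
Mean = 43/(43+16) = 43/59 = 0.7288.
This is the posterior mode — the MAP estimate.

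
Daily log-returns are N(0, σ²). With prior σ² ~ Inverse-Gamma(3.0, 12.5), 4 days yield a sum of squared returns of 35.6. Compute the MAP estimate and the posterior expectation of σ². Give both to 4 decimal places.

MAP estimate = 5.0500, posterior expectation = 7.5750

Posterior: Inverse-Gamma(shape = 3.0+4/2 = 5.0, scale = 12.5+35.6/2 = 30.3).
Mode = β/(α+1) = 30.3/6.0 = 5.0500.
Mean = β/(α−1) = 30.3/4.0 = 7.5750.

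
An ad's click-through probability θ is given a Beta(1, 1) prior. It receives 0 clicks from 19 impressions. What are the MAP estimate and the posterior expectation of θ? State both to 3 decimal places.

Posterior: Beta(1+0, 1+19) = Beta(1, 20).
Since α = 1 ≤ 1 and β > 1, the Beta density is monotone decreasing on [0,1]; the mode is at 0.
Mean = 1/(1+20) = 0.048.
The posterior is right-skewed, so the mean exceeds the mode.

MAP: 0.000. Posterior mean: 0.048.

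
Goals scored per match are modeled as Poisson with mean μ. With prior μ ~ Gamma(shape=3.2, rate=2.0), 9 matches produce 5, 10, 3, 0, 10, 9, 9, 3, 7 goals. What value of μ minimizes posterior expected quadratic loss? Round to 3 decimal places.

Σ counts = 56. Posterior: Gamma(shape = 3.2+56 = 59.2, rate = 2.0+9 = 11.0).
Mode = (α−1)/β = 58.2/11.0 = 5.291.
Mean = α/β = 59.2/11.0 = 5.382.
Quadratic loss ⇒ the optimal estimator is the posterior mean.

5.382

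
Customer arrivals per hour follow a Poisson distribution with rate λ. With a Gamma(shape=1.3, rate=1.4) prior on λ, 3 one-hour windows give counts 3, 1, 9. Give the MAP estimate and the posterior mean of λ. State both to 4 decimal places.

Σ counts = 13. Posterior: Gamma(shape = 1.3+13 = 14.3, rate = 1.4+3 = 4.4).
Mode = (α−1)/β = 13.3/4.4 = 3.0227.
Mean = α/β = 14.3/4.4 = 3.2500.

MAP = 3.0227; posterior mean = 3.2500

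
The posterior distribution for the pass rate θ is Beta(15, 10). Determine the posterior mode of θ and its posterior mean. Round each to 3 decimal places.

MAP = 0.609, posterior mean = 0.600

Mode = (15−1)/(15+10−2) = 14/23 = 0.609.
Mean = 15/(15+10) = 15/25 = 0.600.
Mode > mean: the posterior has a left tail.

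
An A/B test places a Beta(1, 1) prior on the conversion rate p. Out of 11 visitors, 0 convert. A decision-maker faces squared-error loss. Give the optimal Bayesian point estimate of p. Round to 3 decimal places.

Posterior: Beta(1+0, 1+11) = Beta(1, 12).
Since α = 1 ≤ 1 and β > 1, the Beta density is monotone decreasing on [0,1]; the mode is at 0.
Mean = 1/(1+12) = 0.077.
Squared-error loss ⇒ the optimal estimator is the posterior mean.

0.077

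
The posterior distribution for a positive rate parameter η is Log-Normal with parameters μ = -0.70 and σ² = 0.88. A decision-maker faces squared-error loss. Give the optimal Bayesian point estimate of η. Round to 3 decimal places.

Mode = exp(μ − σ²) = exp(-1.58) = 0.206.
Mean = exp(μ + σ²/2) = exp(-0.260) = 0.771.
Squared-error loss ⇒ the optimal estimator is the posterior mean.

0.771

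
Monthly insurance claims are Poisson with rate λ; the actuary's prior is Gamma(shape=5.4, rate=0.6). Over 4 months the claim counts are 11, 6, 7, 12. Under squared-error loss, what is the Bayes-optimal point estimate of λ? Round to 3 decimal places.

9.000

Σ counts = 36. Posterior: Gamma(shape = 5.4+36 = 41.4, rate = 0.6+4 = 4.6).
Mode = (α−1)/β = 40.4/4.6 = 8.783.
Mean = α/β = 41.4/4.6 = 9.000.
Squared-error loss ⇒ the optimal estimator is the posterior mean.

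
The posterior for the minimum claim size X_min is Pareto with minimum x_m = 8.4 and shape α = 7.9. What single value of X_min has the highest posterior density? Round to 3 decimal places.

The Pareto density is strictly decreasing on [x_m, ∞), so the mode is x_m = 8.400.
Mean = α·x_m/(α−1) = 7.9·8.4/6.9 = 9.617.
This is the posterior mode — the MAP estimate.

8.400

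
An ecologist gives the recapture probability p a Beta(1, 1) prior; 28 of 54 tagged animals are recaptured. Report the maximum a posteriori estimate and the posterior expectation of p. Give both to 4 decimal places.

Posterior: Beta(1+28, 1+26) = Beta(29, 27).
Mode = (29−1)/(29+27−2) = 28/54 = 0.5185.
With a flat prior the MAP equals the MLE, 28/54.
Mean = 29/(29+27) = 29/56 = 0.5179.

MAP = 0.5185; posterior mean = 0.5179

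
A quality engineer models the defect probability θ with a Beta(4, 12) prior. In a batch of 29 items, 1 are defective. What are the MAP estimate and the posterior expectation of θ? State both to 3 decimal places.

Posterior: Beta(4+1, 12+28) = Beta(5, 40).
Mode = (5−1)/(5+40−2) = 4/43 = 0.093.
Mean = 5/(5+40) = 5/45 = 0.111.

MAP: 0.093. Posterior mean: 0.111.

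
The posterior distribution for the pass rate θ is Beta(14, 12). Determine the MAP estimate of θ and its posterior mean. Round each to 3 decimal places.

MAP: 0.542. Posterior mean: 0.538.

Mode = (14−1)/(14+12−2) = 13/24 = 0.542.
Mean = 14/(14+12) = 14/26 = 0.538.
Mode > mean: the posterior has a left tail.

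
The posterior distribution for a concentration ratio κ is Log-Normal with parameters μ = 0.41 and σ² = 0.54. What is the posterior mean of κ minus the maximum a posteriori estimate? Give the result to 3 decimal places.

Mode = exp(μ − σ²) = exp(-0.13) = 0.878.
Mean = exp(μ + σ²/2) = exp(0.680) = 1.974.
Difference = 1.974 − 0.878 = 1.096.

1.096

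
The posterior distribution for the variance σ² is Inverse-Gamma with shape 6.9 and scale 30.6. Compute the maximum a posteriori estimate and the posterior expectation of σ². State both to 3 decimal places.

Mode = β/(α+1) = 30.6/7.9 = 3.873.
Mean = β/(α−1) = 30.6/5.9 = 5.186.

σ²_MAP = 3.873, E[σ²|data] = 5.186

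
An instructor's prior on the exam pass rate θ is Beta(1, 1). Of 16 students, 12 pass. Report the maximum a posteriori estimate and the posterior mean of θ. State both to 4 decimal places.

Posterior: Beta(1+12, 1+4) = Beta(13, 5).
Mode = (13−1)/(13+5−2) = 12/16 = 0.7500.
With a flat prior the MAP equals the MLE, 12/16.
Mean = 13/(13+5) = 13/18 = 0.7222.
The posterior is left-skewed, so the mode exceeds the mean.

maximum a posteriori estimate = 0.7500, posterior mean = 0.7222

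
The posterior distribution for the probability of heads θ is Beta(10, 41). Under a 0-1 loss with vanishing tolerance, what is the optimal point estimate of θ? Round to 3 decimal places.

Mode = (10−1)/(10+41−2) = 9/49 = 0.184.
Mean = 10/(10+41) = 10/51 = 0.196.
This is the posterior mode — the MAP estimate.

0.184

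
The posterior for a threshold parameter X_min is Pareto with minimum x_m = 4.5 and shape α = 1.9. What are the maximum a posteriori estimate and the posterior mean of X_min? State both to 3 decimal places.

MAP = 4.500; posterior mean = 9.500

The Pareto density is strictly decreasing on [x_m, ∞), so the mode is x_m = 4.500.
Mean = α·x_m/(α−1) = 1.9·4.5/0.9 = 9.500.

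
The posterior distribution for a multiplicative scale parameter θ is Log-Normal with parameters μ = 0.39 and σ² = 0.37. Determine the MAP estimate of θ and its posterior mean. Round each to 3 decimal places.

MAP: 1.020. Posterior mean: 1.777.

Mode = exp(μ − σ²) = exp(0.02) = 1.020.
Mean = exp(μ + σ²/2) = exp(0.575) = 1.777.
The posterior is right-skewed, so the mean exceeds the mode.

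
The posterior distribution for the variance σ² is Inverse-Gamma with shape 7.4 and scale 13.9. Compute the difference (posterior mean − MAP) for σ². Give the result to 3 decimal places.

0.517

Mode = β/(α+1) = 13.9/8.4 = 1.655.
Mean = β/(α−1) = 13.9/6.4 = 2.172.
Difference = 2.172 − 1.655 = 0.517.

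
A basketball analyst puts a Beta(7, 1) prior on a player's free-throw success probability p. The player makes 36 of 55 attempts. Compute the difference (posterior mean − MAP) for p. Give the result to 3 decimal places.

Posterior: Beta(7+36, 1+19) = Beta(43, 20).
Mode = (43−1)/(43+20−2) = 42/61 = 0.689.
Mean = 43/(43+20) = 43/63 = 0.683.
Difference = 0.683 − 0.689 = -0.006.
Mode > mean: the posterior has a left tail.

-0.006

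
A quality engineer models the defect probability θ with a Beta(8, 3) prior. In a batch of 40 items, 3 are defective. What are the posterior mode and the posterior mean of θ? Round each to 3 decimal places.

Posterior: Beta(8+3, 3+37) = Beta(11, 40).
Mode = (11−1)/(11+40−2) = 10/49 = 0.204.
Mean = 11/(11+40) = 11/51 = 0.216.

MAP = 0.204; posterior mean = 0.216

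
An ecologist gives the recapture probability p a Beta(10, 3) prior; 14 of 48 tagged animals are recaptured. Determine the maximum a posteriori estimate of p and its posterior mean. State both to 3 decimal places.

MAP: 0.390. Posterior mean: 0.393.

Posterior: Beta(10+14, 3+34) = Beta(24, 37).
Mode = (24−1)/(24+37−2) = 23/59 = 0.390.
Mean = 24/(24+37) = 24/61 = 0.393.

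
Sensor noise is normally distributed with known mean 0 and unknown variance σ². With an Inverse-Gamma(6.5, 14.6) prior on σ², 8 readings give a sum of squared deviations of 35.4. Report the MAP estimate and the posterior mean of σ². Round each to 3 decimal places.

MAP estimate = 2.809, posterior mean = 3.400

Posterior: Inverse-Gamma(shape = 6.5+8/2 = 10.5, scale = 14.6+35.4/2 = 32.3).
Mode = β/(α+1) = 32.3/11.5 = 2.809.
Mean = β/(α−1) = 32.3/9.5 = 3.400.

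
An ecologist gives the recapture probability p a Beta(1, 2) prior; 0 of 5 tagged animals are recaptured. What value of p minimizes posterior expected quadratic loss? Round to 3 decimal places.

Posterior: Beta(1+0, 2+5) = Beta(1, 7).
Since α = 1 ≤ 1 and β > 1, the Beta density is monotone decreasing on [0,1]; the mode is at 0.
Mean = 1/(1+7) = 0.125.
Quadratic loss ⇒ the optimal estimator is the posterior mean.

0.125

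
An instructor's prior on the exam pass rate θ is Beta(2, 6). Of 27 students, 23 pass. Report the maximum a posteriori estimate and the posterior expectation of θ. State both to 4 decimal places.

θ_MAP = 0.7273, E[θ|data] = 0.7143

Posterior: Beta(2+23, 6+4) = Beta(25, 10).
Mode = (25−1)/(25+10−2) = 24/33 = 0.7273.
Mean = 25/(25+10) = 25/35 = 0.7143.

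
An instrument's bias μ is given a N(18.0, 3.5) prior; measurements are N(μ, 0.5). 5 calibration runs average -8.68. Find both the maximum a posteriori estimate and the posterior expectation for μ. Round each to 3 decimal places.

Posterior for μ is Normal. Precision-weighted mean: (1/3.5·18.0 + 5/0.5·-8.68) / (1/3.5 + 5/0.5) = -7.939.
A Normal posterior is symmetric, so mode = mean.

MAP = -7.939, posterior mean = -7.939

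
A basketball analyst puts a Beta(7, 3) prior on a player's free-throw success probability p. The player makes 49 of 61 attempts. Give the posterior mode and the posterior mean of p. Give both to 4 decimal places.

MAP = 0.7971, posterior mean = 0.7887

Posterior: Beta(7+49, 3+12) = Beta(56, 15).
Mode = (56−1)/(56+15−2) = 55/69 = 0.7971.
Mean = 56/(56+15) = 56/71 = 0.7887.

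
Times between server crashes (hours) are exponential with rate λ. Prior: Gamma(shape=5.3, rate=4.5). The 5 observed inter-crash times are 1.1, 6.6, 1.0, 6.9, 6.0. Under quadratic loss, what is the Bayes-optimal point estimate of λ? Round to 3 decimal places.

0.395

Σ times = 21.6. Posterior: Gamma(shape = 5.3+5 = 10.3, rate = 4.5+21.6 = 26.1).
Mode = (α−1)/β = 9.3/26.1 = 0.356.
Mean = α/β = 10.3/26.1 = 0.395.
Quadratic loss ⇒ the optimal estimator is the posterior mean.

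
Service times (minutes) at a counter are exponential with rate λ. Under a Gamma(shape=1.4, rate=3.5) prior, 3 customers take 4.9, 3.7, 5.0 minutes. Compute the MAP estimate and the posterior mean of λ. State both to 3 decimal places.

Σ times = 13.6. Posterior: Gamma(shape = 1.4+3 = 4.4, rate = 3.5+13.6 = 17.1).
Mode = (α−1)/β = 3.4/17.1 = 0.199.
Mean = α/β = 4.4/17.1 = 0.257.
Mean > mode: the posterior has a right tail.

MAP: 0.199. Posterior mean: 0.257.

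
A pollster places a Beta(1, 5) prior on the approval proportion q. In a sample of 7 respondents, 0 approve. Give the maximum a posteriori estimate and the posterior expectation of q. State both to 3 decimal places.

Posterior: Beta(1+0, 5+7) = Beta(1, 12).
Since α = 1 ≤ 1 and β > 1, the Beta density is monotone decreasing on [0,1]; the mode is at 0.
Mean = 1/(1+12) = 0.077.

MAP = 0.000; posterior mean = 0.077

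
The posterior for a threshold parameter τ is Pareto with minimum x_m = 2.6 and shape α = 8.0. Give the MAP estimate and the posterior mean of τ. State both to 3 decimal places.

The Pareto density is strictly decreasing on [x_m, ∞), so the mode is x_m = 2.600.
Mean = α·x_m/(α−1) = 8.0·2.6/7.0 = 2.971.

MAP: 2.600. Posterior mean: 2.971.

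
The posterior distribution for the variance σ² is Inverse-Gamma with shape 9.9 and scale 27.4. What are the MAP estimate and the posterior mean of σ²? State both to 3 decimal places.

Mode = β/(α+1) = 27.4/10.9 = 2.514.
Mean = β/(α−1) = 27.4/8.9 = 3.079.
The posterior is right-skewed, so the mean exceeds the mode.

MAP = 2.514, posterior mean = 3.079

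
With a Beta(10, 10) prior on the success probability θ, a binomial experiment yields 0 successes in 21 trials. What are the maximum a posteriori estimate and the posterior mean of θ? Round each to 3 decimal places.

Posterior: Beta(10+0, 10+21) = Beta(10, 31).
Mode = (10−1)/(10+31−2) = 9/39 = 0.231.
Mean = 10/(10+31) = 10/41 = 0.244.
Mean > mode: the posterior has a right tail.

maximum a posteriori estimate = 0.231, posterior mean = 0.244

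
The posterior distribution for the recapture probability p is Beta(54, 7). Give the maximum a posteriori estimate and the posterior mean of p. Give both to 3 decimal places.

p_MAP = 0.898, E[p|data] = 0.885

Mode = (54−1)/(54+7−2) = 53/59 = 0.898.
Mean = 54/(54+7) = 54/61 = 0.885.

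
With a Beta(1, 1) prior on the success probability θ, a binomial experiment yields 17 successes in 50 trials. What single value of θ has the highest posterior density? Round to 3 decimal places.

0.340

Posterior: Beta(1+17, 1+33) = Beta(18, 34).
Mode = (18−1)/(18+34−2) = 17/50 = 0.340.
With a flat prior the MAP equals the MLE, 17/50.
Mean = 18/(18+34) = 18/52 = 0.346.
This is the posterior mode — the MAP estimate.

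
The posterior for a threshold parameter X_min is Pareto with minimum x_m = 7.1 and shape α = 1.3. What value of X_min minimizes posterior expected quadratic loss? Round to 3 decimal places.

30.767

The Pareto density is strictly decreasing on [x_m, ∞), so the mode is x_m = 7.100.
Mean = α·x_m/(α−1) = 1.3·7.1/0.3 = 30.767.
Quadratic loss ⇒ the optimal estimator is the posterior mean.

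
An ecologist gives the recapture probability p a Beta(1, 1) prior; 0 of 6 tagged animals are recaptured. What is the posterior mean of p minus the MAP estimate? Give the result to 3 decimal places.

0.125

Posterior: Beta(1+0, 1+6) = Beta(1, 7).
Since α = 1 ≤ 1 and β > 1, the Beta density is monotone decreasing on [0,1]; the mode is at 0.
Mean = 1/(1+7) = 0.125.
Difference = 0.125 − 0.000 = 0.125.
The posterior is right-skewed, so the mean exceeds the mode.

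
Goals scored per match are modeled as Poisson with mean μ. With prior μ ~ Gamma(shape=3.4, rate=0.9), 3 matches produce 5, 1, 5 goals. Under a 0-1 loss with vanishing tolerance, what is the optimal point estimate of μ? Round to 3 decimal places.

3.436

Σ counts = 11. Posterior: Gamma(shape = 3.4+11 = 14.4, rate = 0.9+3 = 3.9).
Mode = (α−1)/β = 13.4/3.9 = 3.436.
Mean = α/β = 14.4/3.9 = 3.692.
This is the posterior mode — the MAP estimate.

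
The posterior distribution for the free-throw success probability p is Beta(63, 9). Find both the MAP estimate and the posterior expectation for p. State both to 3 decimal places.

Mode = (63−1)/(63+9−2) = 62/70 = 0.886.
Mean = 63/(63+9) = 63/72 = 0.875.

p_MAP = 0.886, E[p|data] = 0.875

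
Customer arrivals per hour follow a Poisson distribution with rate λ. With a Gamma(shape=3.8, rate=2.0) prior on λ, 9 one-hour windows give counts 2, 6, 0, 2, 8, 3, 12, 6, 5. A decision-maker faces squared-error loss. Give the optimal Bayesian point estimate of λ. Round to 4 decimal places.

4.3455

Σ counts = 44. Posterior: Gamma(shape = 3.8+44 = 47.8, rate = 2.0+9 = 11.0).
Mode = (α−1)/β = 46.8/11.0 = 4.2545.
Mean = α/β = 47.8/11.0 = 4.3455.
Squared-error loss ⇒ the optimal estimator is the posterior mean.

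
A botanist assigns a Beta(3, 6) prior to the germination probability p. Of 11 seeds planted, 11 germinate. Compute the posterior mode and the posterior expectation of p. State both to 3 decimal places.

Posterior: Beta(3+11, 6+0) = Beta(14, 6).
Mode = (14−1)/(14+6−2) = 13/18 = 0.722.
Mean = 14/(14+6) = 14/20 = 0.700.

MAP = 0.722, posterior mean = 0.700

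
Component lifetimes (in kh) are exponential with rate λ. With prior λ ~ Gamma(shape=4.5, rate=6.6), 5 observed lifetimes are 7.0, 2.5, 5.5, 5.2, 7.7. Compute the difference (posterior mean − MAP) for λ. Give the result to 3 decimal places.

Σ times = 27.9. Posterior: Gamma(shape = 4.5+5 = 9.5, rate = 6.6+27.9 = 34.5).
Mode = (α−1)/β = 8.5/34.5 = 0.246.
Mean = α/β = 9.5/34.5 = 0.275.
Difference = 0.275 − 0.246 = 0.029.

0.029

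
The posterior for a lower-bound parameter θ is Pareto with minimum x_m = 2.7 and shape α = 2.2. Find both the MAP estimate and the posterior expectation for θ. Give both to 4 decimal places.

MAP = 2.7000; posterior mean = 4.9500

The Pareto density is strictly decreasing on [x_m, ∞), so the mode is x_m = 2.7000.
Mean = α·x_m/(α−1) = 2.2·2.7/1.2 = 4.9500.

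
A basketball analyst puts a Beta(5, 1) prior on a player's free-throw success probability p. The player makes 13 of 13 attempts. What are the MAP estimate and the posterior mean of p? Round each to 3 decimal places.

Posterior: Beta(5+13, 1+0) = Beta(18, 1).
Since β = 1 ≤ 1 and α > 1, the Beta density is monotone increasing on [0,1]; the mode is at 1.
Mean = 18/(18+1) = 0.947.
The posterior is left-skewed, so the mode exceeds the mean.

p_MAP = 1.000, E[p|data] = 0.947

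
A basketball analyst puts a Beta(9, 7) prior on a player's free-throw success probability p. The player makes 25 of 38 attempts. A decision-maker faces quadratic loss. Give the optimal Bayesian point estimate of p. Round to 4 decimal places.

Posterior: Beta(9+25, 7+13) = Beta(34, 20).
Mode = (34−1)/(34+20−2) = 33/52 = 0.6346.
Mean = 34/(34+20) = 34/54 = 0.6296.
Quadratic loss ⇒ the optimal estimator is the posterior mean.

0.6296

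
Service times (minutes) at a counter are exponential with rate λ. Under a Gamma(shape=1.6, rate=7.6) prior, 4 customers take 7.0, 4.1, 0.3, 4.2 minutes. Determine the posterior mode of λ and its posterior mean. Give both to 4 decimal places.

MAP: 0.1983. Posterior mean: 0.2414.

Σ times = 15.6. Posterior: Gamma(shape = 1.6+4 = 5.6, rate = 7.6+15.6 = 23.2).
Mode = (α−1)/β = 4.6/23.2 = 0.1983.
Mean = α/β = 5.6/23.2 = 0.2414.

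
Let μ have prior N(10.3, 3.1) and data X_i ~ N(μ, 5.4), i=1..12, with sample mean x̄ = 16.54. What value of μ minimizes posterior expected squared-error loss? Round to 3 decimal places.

15.749

Posterior for μ is Normal. Precision-weighted mean: (1/3.1·10.3 + 12/5.4·16.54) / (1/3.1 + 12/5.4) = 15.749.
A Normal posterior is symmetric, so mode = mean.
Squared-error loss ⇒ the optimal estimator is the posterior mean.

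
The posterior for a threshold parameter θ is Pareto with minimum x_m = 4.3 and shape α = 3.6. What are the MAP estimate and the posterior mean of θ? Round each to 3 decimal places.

The Pareto density is strictly decreasing on [x_m, ∞), so the mode is x_m = 4.300.
Mean = α·x_m/(α−1) = 3.6·4.3/2.6 = 5.954.

MAP = 4.300, posterior mean = 5.954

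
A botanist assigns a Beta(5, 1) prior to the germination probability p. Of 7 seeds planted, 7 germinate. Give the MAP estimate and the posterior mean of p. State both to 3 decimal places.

p_MAP = 1.000, E[p|data] = 0.923

Posterior: Beta(5+7, 1+0) = Beta(12, 1).
Since β = 1 ≤ 1 and α > 1, the Beta density is monotone increasing on [0,1]; the mode is at 1.
Mean = 12/(12+1) = 0.923.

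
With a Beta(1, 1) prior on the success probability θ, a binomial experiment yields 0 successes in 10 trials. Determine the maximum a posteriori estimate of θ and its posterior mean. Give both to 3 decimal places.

Posterior: Beta(1+0, 1+10) = Beta(1, 11).
Since α = 1 ≤ 1 and β > 1, the Beta density is monotone decreasing on [0,1]; the mode is at 0.
Mean = 1/(1+11) = 0.083.
The posterior is right-skewed, so the mean exceeds the mode.

θ_MAP = 0.000, E[θ|data] = 0.083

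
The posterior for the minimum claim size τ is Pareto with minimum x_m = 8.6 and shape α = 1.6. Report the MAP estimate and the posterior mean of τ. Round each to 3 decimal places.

The Pareto density is strictly decreasing on [x_m, ∞), so the mode is x_m = 8.600.
Mean = α·x_m/(α−1) = 1.6·8.6/0.6 = 22.933.

MAP = 8.600; posterior mean = 22.933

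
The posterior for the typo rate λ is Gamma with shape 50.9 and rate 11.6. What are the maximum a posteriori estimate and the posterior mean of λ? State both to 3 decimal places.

MAP = 4.302, posterior mean = 4.388

Mode = (α−1)/β = 49.9/11.6 = 4.302.
Mean = α/β = 50.9/11.6 = 4.388.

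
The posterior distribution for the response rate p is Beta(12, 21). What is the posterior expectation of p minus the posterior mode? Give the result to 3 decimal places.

Mode = (12−1)/(12+21−2) = 11/31 = 0.355.
Mean = 12/(12+21) = 12/33 = 0.364.
Difference = 0.364 − 0.355 = 0.009.

0.009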